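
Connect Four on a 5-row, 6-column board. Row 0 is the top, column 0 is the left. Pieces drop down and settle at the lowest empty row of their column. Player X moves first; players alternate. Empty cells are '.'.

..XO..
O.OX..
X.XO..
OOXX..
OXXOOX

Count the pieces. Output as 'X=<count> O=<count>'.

X=9 O=9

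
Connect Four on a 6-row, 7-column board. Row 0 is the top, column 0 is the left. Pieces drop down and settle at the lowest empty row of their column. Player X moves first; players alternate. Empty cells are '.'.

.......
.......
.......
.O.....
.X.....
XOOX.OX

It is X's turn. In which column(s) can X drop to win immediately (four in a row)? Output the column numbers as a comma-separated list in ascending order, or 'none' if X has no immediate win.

col 0: drop X → no win
col 1: drop X → no win
col 2: drop X → no win
col 3: drop X → no win
col 4: drop X → no win
col 5: drop X → no win
col 6: drop X → no win

Answer: none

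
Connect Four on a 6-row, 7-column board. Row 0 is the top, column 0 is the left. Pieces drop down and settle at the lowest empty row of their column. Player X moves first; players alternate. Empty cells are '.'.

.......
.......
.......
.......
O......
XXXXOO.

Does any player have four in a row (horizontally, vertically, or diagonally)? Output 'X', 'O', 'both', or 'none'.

X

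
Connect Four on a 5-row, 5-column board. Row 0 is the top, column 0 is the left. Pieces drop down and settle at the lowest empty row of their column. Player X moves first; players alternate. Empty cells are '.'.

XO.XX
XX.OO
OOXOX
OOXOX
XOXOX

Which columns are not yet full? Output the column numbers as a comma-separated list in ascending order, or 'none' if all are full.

Answer: 2

Derivation:
col 0: top cell = 'X' → FULL
col 1: top cell = 'O' → FULL
col 2: top cell = '.' → open
col 3: top cell = 'X' → FULL
col 4: top cell = 'X' → FULL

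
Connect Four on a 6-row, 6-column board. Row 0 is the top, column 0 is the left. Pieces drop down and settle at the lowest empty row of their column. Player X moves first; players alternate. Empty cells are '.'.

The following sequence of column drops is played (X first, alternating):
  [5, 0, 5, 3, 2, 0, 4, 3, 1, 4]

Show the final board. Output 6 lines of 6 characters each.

Move 1: X drops in col 5, lands at row 5
Move 2: O drops in col 0, lands at row 5
Move 3: X drops in col 5, lands at row 4
Move 4: O drops in col 3, lands at row 5
Move 5: X drops in col 2, lands at row 5
Move 6: O drops in col 0, lands at row 4
Move 7: X drops in col 4, lands at row 5
Move 8: O drops in col 3, lands at row 4
Move 9: X drops in col 1, lands at row 5
Move 10: O drops in col 4, lands at row 4

Answer: ......
......
......
......
O..OOX
OXXOXX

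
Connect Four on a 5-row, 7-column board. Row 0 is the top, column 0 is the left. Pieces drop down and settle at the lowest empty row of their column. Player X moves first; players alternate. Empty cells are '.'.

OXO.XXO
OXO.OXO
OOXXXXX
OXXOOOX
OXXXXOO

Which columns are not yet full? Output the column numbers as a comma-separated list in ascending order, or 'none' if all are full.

col 0: top cell = 'O' → FULL
col 1: top cell = 'X' → FULL
col 2: top cell = 'O' → FULL
col 3: top cell = '.' → open
col 4: top cell = 'X' → FULL
col 5: top cell = 'X' → FULL
col 6: top cell = 'O' → FULL

Answer: 3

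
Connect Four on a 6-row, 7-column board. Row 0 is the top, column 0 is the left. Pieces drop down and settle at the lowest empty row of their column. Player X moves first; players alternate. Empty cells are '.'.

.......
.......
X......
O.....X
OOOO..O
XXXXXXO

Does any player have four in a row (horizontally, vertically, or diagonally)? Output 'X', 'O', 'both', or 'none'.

both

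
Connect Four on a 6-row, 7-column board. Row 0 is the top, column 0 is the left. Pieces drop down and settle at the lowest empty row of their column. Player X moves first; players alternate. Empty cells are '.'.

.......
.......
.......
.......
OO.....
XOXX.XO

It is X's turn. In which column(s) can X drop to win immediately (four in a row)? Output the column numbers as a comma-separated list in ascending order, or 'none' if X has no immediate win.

Answer: 4

Derivation:
col 0: drop X → no win
col 1: drop X → no win
col 2: drop X → no win
col 3: drop X → no win
col 4: drop X → WIN!
col 5: drop X → no win
col 6: drop X → no win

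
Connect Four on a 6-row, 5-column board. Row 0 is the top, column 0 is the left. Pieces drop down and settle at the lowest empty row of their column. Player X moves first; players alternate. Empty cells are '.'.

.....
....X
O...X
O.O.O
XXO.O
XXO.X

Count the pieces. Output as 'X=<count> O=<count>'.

X=7 O=7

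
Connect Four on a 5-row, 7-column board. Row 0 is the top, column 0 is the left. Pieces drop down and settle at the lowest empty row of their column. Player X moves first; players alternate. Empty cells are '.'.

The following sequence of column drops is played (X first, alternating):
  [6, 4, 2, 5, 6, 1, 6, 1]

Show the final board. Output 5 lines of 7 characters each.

Move 1: X drops in col 6, lands at row 4
Move 2: O drops in col 4, lands at row 4
Move 3: X drops in col 2, lands at row 4
Move 4: O drops in col 5, lands at row 4
Move 5: X drops in col 6, lands at row 3
Move 6: O drops in col 1, lands at row 4
Move 7: X drops in col 6, lands at row 2
Move 8: O drops in col 1, lands at row 3

Answer: .......
.......
......X
.O....X
.OX.OOX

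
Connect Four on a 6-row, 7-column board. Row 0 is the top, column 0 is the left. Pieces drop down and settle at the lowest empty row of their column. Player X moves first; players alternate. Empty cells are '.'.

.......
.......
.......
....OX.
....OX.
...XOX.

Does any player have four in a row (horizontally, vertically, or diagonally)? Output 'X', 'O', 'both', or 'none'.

none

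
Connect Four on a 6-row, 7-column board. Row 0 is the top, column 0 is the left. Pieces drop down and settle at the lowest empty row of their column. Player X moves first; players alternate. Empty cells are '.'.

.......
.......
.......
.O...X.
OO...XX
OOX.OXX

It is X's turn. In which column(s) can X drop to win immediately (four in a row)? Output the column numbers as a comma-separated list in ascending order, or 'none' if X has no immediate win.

col 0: drop X → no win
col 1: drop X → no win
col 2: drop X → no win
col 3: drop X → no win
col 4: drop X → no win
col 5: drop X → WIN!
col 6: drop X → no win

Answer: 5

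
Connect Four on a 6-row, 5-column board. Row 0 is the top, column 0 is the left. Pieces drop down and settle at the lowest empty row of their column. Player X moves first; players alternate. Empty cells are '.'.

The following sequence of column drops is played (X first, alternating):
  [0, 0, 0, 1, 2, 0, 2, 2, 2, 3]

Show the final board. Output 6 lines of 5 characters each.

Move 1: X drops in col 0, lands at row 5
Move 2: O drops in col 0, lands at row 4
Move 3: X drops in col 0, lands at row 3
Move 4: O drops in col 1, lands at row 5
Move 5: X drops in col 2, lands at row 5
Move 6: O drops in col 0, lands at row 2
Move 7: X drops in col 2, lands at row 4
Move 8: O drops in col 2, lands at row 3
Move 9: X drops in col 2, lands at row 2
Move 10: O drops in col 3, lands at row 5

Answer: .....
.....
O.X..
X.O..
O.X..
XOXO.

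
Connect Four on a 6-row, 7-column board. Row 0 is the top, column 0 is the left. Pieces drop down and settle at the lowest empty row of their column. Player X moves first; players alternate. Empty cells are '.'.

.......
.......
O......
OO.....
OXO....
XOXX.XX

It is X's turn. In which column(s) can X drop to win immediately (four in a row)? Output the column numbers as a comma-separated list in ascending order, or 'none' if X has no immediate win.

Answer: 4

Derivation:
col 0: drop X → no win
col 1: drop X → no win
col 2: drop X → no win
col 3: drop X → no win
col 4: drop X → WIN!
col 5: drop X → no win
col 6: drop X → no win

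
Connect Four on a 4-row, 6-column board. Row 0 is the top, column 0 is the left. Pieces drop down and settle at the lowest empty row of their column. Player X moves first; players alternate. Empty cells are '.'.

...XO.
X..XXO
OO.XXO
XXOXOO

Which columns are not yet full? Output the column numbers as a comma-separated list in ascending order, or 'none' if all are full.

Answer: 0,1,2,5

Derivation:
col 0: top cell = '.' → open
col 1: top cell = '.' → open
col 2: top cell = '.' → open
col 3: top cell = 'X' → FULL
col 4: top cell = 'O' → FULL
col 5: top cell = '.' → open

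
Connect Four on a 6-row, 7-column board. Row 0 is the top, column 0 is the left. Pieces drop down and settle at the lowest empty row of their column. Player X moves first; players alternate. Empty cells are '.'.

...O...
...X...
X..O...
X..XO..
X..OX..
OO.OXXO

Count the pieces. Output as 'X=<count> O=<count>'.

X=8 O=8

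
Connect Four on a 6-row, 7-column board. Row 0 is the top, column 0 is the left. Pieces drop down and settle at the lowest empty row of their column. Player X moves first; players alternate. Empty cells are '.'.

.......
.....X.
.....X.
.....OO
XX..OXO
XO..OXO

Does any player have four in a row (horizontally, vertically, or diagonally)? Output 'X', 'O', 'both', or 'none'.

none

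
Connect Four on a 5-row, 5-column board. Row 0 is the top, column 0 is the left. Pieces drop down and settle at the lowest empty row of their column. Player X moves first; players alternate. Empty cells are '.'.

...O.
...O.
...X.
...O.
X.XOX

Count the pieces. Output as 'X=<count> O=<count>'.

X=4 O=4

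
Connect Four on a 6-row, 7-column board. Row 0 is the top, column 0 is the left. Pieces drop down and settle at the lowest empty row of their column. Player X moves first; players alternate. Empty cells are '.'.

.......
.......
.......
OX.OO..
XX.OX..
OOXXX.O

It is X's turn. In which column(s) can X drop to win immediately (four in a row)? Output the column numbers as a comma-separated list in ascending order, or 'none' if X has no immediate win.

col 0: drop X → no win
col 1: drop X → no win
col 2: drop X → no win
col 3: drop X → no win
col 4: drop X → no win
col 5: drop X → WIN!
col 6: drop X → no win

Answer: 5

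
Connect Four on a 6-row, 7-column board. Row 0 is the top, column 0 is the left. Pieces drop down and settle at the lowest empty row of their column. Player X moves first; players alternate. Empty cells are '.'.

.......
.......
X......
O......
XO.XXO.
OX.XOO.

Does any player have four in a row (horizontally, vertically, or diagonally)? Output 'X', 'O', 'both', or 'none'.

none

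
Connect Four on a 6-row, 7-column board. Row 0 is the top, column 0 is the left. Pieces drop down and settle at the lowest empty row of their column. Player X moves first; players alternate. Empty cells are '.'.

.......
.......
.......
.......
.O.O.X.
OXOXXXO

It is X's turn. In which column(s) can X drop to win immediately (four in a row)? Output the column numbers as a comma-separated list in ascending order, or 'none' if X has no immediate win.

col 0: drop X → no win
col 1: drop X → no win
col 2: drop X → no win
col 3: drop X → no win
col 4: drop X → no win
col 5: drop X → no win
col 6: drop X → no win

Answer: none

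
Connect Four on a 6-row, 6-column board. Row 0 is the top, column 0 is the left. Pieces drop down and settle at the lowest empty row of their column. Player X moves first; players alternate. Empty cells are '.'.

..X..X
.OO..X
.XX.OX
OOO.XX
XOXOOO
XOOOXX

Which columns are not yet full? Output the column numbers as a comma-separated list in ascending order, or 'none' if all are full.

Answer: 0,1,3,4

Derivation:
col 0: top cell = '.' → open
col 1: top cell = '.' → open
col 2: top cell = 'X' → FULL
col 3: top cell = '.' → open
col 4: top cell = '.' → open
col 5: top cell = 'X' → FULL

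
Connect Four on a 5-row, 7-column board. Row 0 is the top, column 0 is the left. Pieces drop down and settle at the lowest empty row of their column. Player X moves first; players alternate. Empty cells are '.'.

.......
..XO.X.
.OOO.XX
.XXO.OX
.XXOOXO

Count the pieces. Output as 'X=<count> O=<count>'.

X=10 O=9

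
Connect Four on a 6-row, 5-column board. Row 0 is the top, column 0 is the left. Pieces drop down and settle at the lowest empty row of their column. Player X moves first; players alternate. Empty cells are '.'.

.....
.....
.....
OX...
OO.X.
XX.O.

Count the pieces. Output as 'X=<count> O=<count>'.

X=4 O=4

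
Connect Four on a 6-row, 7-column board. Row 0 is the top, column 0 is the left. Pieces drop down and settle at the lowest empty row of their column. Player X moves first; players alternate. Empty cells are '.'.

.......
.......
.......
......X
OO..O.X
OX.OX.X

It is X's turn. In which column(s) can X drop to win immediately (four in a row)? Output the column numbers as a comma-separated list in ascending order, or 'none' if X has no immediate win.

col 0: drop X → no win
col 1: drop X → no win
col 2: drop X → no win
col 3: drop X → no win
col 4: drop X → no win
col 5: drop X → no win
col 6: drop X → WIN!

Answer: 6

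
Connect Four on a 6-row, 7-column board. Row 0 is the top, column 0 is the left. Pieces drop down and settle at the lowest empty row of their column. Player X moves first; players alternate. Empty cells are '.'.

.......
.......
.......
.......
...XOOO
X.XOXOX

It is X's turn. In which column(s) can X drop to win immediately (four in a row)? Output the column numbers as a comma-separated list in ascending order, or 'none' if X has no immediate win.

Answer: none

Derivation:
col 0: drop X → no win
col 1: drop X → no win
col 2: drop X → no win
col 3: drop X → no win
col 4: drop X → no win
col 5: drop X → no win
col 6: drop X → no win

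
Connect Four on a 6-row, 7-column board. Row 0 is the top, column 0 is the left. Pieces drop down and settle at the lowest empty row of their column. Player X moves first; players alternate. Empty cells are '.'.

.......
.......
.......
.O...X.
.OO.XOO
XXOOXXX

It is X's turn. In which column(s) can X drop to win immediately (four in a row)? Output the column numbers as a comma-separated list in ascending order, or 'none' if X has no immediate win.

Answer: none

Derivation:
col 0: drop X → no win
col 1: drop X → no win
col 2: drop X → no win
col 3: drop X → no win
col 4: drop X → no win
col 5: drop X → no win
col 6: drop X → no win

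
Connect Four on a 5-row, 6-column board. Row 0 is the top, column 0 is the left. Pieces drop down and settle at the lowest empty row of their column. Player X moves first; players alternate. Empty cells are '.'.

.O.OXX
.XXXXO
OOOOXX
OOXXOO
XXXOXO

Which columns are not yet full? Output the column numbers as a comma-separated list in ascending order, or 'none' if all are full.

Answer: 0,2

Derivation:
col 0: top cell = '.' → open
col 1: top cell = 'O' → FULL
col 2: top cell = '.' → open
col 3: top cell = 'O' → FULL
col 4: top cell = 'X' → FULL
col 5: top cell = 'X' → FULL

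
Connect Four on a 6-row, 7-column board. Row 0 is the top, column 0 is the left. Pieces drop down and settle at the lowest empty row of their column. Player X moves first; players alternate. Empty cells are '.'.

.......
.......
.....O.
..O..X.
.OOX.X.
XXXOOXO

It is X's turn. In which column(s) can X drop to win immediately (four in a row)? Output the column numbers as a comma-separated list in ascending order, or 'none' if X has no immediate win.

col 0: drop X → no win
col 1: drop X → no win
col 2: drop X → no win
col 3: drop X → no win
col 4: drop X → no win
col 5: drop X → no win
col 6: drop X → no win

Answer: none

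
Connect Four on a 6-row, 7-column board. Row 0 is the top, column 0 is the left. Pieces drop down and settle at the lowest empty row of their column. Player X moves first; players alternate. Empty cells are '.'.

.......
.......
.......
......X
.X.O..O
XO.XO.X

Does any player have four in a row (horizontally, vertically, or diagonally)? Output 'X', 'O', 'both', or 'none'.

none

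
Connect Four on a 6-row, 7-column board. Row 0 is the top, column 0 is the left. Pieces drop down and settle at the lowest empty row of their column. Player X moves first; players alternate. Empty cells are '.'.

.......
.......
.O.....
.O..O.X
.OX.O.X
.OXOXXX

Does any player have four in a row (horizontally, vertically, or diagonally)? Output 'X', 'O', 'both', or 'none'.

O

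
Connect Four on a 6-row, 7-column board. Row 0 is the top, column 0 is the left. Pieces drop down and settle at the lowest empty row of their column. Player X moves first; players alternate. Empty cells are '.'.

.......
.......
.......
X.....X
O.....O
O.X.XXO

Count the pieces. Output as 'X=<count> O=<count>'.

X=5 O=4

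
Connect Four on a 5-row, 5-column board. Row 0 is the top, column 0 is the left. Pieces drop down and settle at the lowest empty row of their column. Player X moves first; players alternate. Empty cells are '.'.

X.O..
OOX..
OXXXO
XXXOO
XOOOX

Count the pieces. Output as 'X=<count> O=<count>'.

X=10 O=10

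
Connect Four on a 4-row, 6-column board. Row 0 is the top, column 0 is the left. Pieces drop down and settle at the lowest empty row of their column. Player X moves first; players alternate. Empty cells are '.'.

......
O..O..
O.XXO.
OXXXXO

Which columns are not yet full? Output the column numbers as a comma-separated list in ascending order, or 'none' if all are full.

Answer: 0,1,2,3,4,5

Derivation:
col 0: top cell = '.' → open
col 1: top cell = '.' → open
col 2: top cell = '.' → open
col 3: top cell = '.' → open
col 4: top cell = '.' → open
col 5: top cell = '.' → open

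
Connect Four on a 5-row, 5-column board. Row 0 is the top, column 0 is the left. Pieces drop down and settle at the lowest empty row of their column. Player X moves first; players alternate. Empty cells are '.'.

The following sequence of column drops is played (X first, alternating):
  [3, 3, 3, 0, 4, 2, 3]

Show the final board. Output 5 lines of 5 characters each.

Move 1: X drops in col 3, lands at row 4
Move 2: O drops in col 3, lands at row 3
Move 3: X drops in col 3, lands at row 2
Move 4: O drops in col 0, lands at row 4
Move 5: X drops in col 4, lands at row 4
Move 6: O drops in col 2, lands at row 4
Move 7: X drops in col 3, lands at row 1

Answer: .....
...X.
...X.
...O.
O.OXX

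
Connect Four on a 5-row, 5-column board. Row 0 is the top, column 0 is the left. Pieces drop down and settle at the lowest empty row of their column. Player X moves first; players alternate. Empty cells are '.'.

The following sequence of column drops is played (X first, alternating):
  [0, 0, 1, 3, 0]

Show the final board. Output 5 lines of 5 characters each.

Move 1: X drops in col 0, lands at row 4
Move 2: O drops in col 0, lands at row 3
Move 3: X drops in col 1, lands at row 4
Move 4: O drops in col 3, lands at row 4
Move 5: X drops in col 0, lands at row 2

Answer: .....
.....
X....
O....
XX.O.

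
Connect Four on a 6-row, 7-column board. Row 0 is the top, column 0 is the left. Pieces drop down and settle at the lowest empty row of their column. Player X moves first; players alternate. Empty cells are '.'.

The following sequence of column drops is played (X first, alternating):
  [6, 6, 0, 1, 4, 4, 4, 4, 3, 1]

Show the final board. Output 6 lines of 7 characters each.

Move 1: X drops in col 6, lands at row 5
Move 2: O drops in col 6, lands at row 4
Move 3: X drops in col 0, lands at row 5
Move 4: O drops in col 1, lands at row 5
Move 5: X drops in col 4, lands at row 5
Move 6: O drops in col 4, lands at row 4
Move 7: X drops in col 4, lands at row 3
Move 8: O drops in col 4, lands at row 2
Move 9: X drops in col 3, lands at row 5
Move 10: O drops in col 1, lands at row 4

Answer: .......
.......
....O..
....X..
.O..O.O
XO.XX.X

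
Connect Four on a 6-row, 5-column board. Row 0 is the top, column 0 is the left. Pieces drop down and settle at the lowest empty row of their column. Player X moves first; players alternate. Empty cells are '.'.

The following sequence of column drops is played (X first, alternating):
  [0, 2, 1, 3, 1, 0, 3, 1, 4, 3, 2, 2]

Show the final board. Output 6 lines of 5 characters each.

Move 1: X drops in col 0, lands at row 5
Move 2: O drops in col 2, lands at row 5
Move 3: X drops in col 1, lands at row 5
Move 4: O drops in col 3, lands at row 5
Move 5: X drops in col 1, lands at row 4
Move 6: O drops in col 0, lands at row 4
Move 7: X drops in col 3, lands at row 4
Move 8: O drops in col 1, lands at row 3
Move 9: X drops in col 4, lands at row 5
Move 10: O drops in col 3, lands at row 3
Move 11: X drops in col 2, lands at row 4
Move 12: O drops in col 2, lands at row 3

Answer: .....
.....
.....
.OOO.
OXXX.
XXOOX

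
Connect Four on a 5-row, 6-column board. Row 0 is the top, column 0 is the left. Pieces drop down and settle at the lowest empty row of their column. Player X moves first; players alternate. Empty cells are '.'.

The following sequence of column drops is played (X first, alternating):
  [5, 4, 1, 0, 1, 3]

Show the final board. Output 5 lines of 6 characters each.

Move 1: X drops in col 5, lands at row 4
Move 2: O drops in col 4, lands at row 4
Move 3: X drops in col 1, lands at row 4
Move 4: O drops in col 0, lands at row 4
Move 5: X drops in col 1, lands at row 3
Move 6: O drops in col 3, lands at row 4

Answer: ......
......
......
.X....
OX.OOX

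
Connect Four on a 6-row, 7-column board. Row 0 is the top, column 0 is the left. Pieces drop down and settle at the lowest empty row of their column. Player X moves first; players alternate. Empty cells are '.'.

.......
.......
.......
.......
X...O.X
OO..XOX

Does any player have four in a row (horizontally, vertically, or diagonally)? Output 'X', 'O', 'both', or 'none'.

none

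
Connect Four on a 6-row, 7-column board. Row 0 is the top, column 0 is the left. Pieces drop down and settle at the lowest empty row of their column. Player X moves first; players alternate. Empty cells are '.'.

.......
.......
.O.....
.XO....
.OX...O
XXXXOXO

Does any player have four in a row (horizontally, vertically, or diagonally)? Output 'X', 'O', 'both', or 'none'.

X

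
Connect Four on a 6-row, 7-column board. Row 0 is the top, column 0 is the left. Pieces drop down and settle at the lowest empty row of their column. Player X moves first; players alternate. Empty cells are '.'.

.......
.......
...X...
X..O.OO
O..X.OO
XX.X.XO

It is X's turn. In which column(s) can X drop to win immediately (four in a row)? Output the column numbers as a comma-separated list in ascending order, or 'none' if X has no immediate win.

Answer: 2

Derivation:
col 0: drop X → no win
col 1: drop X → no win
col 2: drop X → WIN!
col 3: drop X → no win
col 4: drop X → no win
col 5: drop X → no win
col 6: drop X → no win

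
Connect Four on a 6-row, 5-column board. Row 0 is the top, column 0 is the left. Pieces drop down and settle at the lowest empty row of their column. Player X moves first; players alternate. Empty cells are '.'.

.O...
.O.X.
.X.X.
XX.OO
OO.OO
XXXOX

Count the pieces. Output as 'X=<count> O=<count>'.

X=9 O=9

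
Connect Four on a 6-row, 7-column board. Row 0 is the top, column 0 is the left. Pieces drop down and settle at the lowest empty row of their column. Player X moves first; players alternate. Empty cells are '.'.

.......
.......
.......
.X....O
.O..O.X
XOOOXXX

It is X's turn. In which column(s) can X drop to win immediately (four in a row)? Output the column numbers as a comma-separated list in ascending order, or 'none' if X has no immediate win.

Answer: none

Derivation:
col 0: drop X → no win
col 1: drop X → no win
col 2: drop X → no win
col 3: drop X → no win
col 4: drop X → no win
col 5: drop X → no win
col 6: drop X → no win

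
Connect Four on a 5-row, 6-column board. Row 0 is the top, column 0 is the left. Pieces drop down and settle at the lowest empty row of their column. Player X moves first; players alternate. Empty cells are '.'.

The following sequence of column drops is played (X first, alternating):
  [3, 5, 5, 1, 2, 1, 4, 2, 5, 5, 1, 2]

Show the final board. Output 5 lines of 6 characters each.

Move 1: X drops in col 3, lands at row 4
Move 2: O drops in col 5, lands at row 4
Move 3: X drops in col 5, lands at row 3
Move 4: O drops in col 1, lands at row 4
Move 5: X drops in col 2, lands at row 4
Move 6: O drops in col 1, lands at row 3
Move 7: X drops in col 4, lands at row 4
Move 8: O drops in col 2, lands at row 3
Move 9: X drops in col 5, lands at row 2
Move 10: O drops in col 5, lands at row 1
Move 11: X drops in col 1, lands at row 2
Move 12: O drops in col 2, lands at row 2

Answer: ......
.....O
.XO..X
.OO..X
.OXXXO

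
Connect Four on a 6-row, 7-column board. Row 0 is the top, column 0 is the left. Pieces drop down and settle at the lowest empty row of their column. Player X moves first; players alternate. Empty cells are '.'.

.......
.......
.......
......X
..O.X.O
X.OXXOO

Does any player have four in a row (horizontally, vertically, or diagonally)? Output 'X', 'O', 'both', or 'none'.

none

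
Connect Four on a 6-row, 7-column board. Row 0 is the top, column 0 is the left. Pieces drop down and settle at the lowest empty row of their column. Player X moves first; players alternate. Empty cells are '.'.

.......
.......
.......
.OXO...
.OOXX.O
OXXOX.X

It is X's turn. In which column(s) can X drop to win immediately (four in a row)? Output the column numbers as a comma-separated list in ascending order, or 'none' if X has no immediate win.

Answer: 1

Derivation:
col 0: drop X → no win
col 1: drop X → WIN!
col 2: drop X → no win
col 3: drop X → no win
col 4: drop X → no win
col 5: drop X → no win
col 6: drop X → no win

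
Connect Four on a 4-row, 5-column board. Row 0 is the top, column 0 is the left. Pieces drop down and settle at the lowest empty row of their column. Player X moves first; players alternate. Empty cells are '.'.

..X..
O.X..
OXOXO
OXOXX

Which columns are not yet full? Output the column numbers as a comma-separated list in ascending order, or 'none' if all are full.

col 0: top cell = '.' → open
col 1: top cell = '.' → open
col 2: top cell = 'X' → FULL
col 3: top cell = '.' → open
col 4: top cell = '.' → open

Answer: 0,1,3,4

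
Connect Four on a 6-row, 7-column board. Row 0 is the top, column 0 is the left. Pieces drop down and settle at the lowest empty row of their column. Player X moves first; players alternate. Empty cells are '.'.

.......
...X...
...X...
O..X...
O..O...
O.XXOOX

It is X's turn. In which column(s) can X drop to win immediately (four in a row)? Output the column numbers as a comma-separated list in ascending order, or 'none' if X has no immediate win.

col 0: drop X → no win
col 1: drop X → no win
col 2: drop X → no win
col 3: drop X → WIN!
col 4: drop X → no win
col 5: drop X → no win
col 6: drop X → no win

Answer: 3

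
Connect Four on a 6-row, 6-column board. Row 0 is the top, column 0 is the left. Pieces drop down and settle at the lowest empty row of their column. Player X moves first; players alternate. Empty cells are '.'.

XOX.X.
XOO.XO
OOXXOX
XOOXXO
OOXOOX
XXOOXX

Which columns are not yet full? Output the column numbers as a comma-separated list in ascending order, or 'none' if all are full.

col 0: top cell = 'X' → FULL
col 1: top cell = 'O' → FULL
col 2: top cell = 'X' → FULL
col 3: top cell = '.' → open
col 4: top cell = 'X' → FULL
col 5: top cell = '.' → open

Answer: 3,5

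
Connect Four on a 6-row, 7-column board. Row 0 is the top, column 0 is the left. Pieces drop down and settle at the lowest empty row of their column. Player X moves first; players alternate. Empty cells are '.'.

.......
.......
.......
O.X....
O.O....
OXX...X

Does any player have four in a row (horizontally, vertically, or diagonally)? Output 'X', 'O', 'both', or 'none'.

none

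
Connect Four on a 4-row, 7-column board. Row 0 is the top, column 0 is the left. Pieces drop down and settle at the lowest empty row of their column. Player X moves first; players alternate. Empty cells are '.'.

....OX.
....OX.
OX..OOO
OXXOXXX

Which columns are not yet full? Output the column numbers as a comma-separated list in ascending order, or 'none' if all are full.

Answer: 0,1,2,3,6

Derivation:
col 0: top cell = '.' → open
col 1: top cell = '.' → open
col 2: top cell = '.' → open
col 3: top cell = '.' → open
col 4: top cell = 'O' → FULL
col 5: top cell = 'X' → FULL
col 6: top cell = '.' → open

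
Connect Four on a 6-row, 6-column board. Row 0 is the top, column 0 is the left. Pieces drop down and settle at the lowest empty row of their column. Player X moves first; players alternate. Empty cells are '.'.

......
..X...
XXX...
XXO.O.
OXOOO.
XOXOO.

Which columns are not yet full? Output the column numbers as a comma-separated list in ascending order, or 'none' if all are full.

col 0: top cell = '.' → open
col 1: top cell = '.' → open
col 2: top cell = '.' → open
col 3: top cell = '.' → open
col 4: top cell = '.' → open
col 5: top cell = '.' → open

Answer: 0,1,2,3,4,5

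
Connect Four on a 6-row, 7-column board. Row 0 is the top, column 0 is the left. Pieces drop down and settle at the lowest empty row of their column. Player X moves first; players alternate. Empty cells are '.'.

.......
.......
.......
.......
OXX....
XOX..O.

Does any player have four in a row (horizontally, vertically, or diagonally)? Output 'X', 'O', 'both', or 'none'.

none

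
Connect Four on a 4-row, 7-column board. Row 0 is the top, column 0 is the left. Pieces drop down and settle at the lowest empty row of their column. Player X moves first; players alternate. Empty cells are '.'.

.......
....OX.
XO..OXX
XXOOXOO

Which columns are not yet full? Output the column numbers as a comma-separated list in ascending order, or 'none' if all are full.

col 0: top cell = '.' → open
col 1: top cell = '.' → open
col 2: top cell = '.' → open
col 3: top cell = '.' → open
col 4: top cell = '.' → open
col 5: top cell = '.' → open
col 6: top cell = '.' → open

Answer: 0,1,2,3,4,5,6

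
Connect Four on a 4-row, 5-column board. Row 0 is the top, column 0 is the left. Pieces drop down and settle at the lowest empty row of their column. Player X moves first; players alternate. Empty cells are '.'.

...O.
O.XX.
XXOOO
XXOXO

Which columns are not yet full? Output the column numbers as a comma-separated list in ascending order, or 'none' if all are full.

Answer: 0,1,2,4

Derivation:
col 0: top cell = '.' → open
col 1: top cell = '.' → open
col 2: top cell = '.' → open
col 3: top cell = 'O' → FULL
col 4: top cell = '.' → open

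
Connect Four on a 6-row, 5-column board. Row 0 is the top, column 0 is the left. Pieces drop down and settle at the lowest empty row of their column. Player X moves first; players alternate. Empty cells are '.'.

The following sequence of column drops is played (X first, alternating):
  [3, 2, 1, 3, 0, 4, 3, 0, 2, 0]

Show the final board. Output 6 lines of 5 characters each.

Answer: .....
.....
.....
O..X.
O.XO.
XXOXO

Derivation:
Move 1: X drops in col 3, lands at row 5
Move 2: O drops in col 2, lands at row 5
Move 3: X drops in col 1, lands at row 5
Move 4: O drops in col 3, lands at row 4
Move 5: X drops in col 0, lands at row 5
Move 6: O drops in col 4, lands at row 5
Move 7: X drops in col 3, lands at row 3
Move 8: O drops in col 0, lands at row 4
Move 9: X drops in col 2, lands at row 4
Move 10: O drops in col 0, lands at row 3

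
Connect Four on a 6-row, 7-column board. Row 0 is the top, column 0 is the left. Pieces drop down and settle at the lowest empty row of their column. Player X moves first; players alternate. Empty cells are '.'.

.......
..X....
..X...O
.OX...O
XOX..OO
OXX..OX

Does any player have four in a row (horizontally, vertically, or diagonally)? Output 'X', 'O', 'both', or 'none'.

X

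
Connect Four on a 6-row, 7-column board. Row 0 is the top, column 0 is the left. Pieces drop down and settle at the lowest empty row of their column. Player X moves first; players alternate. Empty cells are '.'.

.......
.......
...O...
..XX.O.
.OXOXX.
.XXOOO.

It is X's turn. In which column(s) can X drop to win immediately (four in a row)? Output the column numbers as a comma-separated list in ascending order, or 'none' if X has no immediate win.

Answer: 2

Derivation:
col 0: drop X → no win
col 1: drop X → no win
col 2: drop X → WIN!
col 3: drop X → no win
col 4: drop X → no win
col 5: drop X → no win
col 6: drop X → no win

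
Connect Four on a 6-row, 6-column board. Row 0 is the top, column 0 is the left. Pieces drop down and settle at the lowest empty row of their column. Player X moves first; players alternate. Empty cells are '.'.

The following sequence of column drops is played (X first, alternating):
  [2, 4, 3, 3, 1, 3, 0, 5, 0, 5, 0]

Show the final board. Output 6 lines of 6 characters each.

Move 1: X drops in col 2, lands at row 5
Move 2: O drops in col 4, lands at row 5
Move 3: X drops in col 3, lands at row 5
Move 4: O drops in col 3, lands at row 4
Move 5: X drops in col 1, lands at row 5
Move 6: O drops in col 3, lands at row 3
Move 7: X drops in col 0, lands at row 5
Move 8: O drops in col 5, lands at row 5
Move 9: X drops in col 0, lands at row 4
Move 10: O drops in col 5, lands at row 4
Move 11: X drops in col 0, lands at row 3

Answer: ......
......
......
X..O..
X..O.O
XXXXOO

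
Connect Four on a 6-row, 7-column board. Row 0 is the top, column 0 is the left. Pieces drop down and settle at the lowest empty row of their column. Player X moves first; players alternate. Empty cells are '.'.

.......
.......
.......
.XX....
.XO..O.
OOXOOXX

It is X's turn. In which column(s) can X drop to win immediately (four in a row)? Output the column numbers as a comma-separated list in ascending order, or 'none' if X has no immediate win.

Answer: none

Derivation:
col 0: drop X → no win
col 1: drop X → no win
col 2: drop X → no win
col 3: drop X → no win
col 4: drop X → no win
col 5: drop X → no win
col 6: drop X → no win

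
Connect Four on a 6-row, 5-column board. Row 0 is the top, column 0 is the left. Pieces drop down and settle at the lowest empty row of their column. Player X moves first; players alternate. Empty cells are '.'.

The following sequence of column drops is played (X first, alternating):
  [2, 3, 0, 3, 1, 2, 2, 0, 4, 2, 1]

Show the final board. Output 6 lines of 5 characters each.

Answer: .....
.....
..O..
..X..
OXOO.
XXXOX

Derivation:
Move 1: X drops in col 2, lands at row 5
Move 2: O drops in col 3, lands at row 5
Move 3: X drops in col 0, lands at row 5
Move 4: O drops in col 3, lands at row 4
Move 5: X drops in col 1, lands at row 5
Move 6: O drops in col 2, lands at row 4
Move 7: X drops in col 2, lands at row 3
Move 8: O drops in col 0, lands at row 4
Move 9: X drops in col 4, lands at row 5
Move 10: O drops in col 2, lands at row 2
Move 11: X drops in col 1, lands at row 4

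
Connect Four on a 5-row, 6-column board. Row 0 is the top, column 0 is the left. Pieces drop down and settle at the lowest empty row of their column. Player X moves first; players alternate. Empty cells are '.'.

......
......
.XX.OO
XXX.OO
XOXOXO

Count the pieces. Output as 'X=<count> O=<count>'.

X=8 O=7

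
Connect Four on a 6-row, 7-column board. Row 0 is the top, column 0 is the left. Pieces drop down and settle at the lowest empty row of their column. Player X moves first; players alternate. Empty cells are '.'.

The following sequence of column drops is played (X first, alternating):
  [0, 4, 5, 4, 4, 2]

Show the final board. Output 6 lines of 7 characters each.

Move 1: X drops in col 0, lands at row 5
Move 2: O drops in col 4, lands at row 5
Move 3: X drops in col 5, lands at row 5
Move 4: O drops in col 4, lands at row 4
Move 5: X drops in col 4, lands at row 3
Move 6: O drops in col 2, lands at row 5

Answer: .......
.......
.......
....X..
....O..
X.O.OX.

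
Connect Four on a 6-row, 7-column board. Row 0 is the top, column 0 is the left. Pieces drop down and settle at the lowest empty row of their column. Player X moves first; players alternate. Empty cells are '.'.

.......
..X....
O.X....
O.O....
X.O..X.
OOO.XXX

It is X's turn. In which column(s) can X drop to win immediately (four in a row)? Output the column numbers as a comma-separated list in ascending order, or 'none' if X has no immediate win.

col 0: drop X → no win
col 1: drop X → no win
col 2: drop X → no win
col 3: drop X → WIN!
col 4: drop X → no win
col 5: drop X → no win
col 6: drop X → no win

Answer: 3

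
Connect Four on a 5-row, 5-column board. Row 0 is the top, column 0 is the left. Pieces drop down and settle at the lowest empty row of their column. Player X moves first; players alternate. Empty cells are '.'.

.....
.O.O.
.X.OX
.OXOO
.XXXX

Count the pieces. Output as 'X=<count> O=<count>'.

X=7 O=6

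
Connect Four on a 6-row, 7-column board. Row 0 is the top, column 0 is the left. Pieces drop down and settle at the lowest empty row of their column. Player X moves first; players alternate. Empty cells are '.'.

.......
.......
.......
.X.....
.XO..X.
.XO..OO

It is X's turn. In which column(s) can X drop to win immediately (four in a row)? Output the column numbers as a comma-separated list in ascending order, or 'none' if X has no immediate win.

Answer: 1

Derivation:
col 0: drop X → no win
col 1: drop X → WIN!
col 2: drop X → no win
col 3: drop X → no win
col 4: drop X → no win
col 5: drop X → no win
col 6: drop X → no win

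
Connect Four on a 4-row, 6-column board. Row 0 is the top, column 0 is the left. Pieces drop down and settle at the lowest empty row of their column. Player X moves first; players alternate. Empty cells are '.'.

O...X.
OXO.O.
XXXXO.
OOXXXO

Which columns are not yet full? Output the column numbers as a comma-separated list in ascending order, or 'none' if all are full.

col 0: top cell = 'O' → FULL
col 1: top cell = '.' → open
col 2: top cell = '.' → open
col 3: top cell = '.' → open
col 4: top cell = 'X' → FULL
col 5: top cell = '.' → open

Answer: 1,2,3,5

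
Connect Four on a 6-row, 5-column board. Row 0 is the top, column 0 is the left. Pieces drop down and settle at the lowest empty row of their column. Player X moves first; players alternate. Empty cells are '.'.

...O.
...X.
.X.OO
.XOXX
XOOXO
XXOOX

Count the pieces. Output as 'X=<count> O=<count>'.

X=10 O=9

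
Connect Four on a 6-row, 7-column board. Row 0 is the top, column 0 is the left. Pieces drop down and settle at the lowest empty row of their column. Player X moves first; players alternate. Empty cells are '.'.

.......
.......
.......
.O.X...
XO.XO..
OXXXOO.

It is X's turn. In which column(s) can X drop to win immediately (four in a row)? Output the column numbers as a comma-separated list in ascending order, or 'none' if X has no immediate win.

col 0: drop X → no win
col 1: drop X → no win
col 2: drop X → no win
col 3: drop X → WIN!
col 4: drop X → no win
col 5: drop X → no win
col 6: drop X → no win

Answer: 3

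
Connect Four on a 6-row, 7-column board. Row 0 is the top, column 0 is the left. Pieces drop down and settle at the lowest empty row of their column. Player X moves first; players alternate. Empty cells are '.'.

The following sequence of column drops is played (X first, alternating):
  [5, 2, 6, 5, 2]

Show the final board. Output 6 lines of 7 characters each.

Move 1: X drops in col 5, lands at row 5
Move 2: O drops in col 2, lands at row 5
Move 3: X drops in col 6, lands at row 5
Move 4: O drops in col 5, lands at row 4
Move 5: X drops in col 2, lands at row 4

Answer: .......
.......
.......
.......
..X..O.
..O..XX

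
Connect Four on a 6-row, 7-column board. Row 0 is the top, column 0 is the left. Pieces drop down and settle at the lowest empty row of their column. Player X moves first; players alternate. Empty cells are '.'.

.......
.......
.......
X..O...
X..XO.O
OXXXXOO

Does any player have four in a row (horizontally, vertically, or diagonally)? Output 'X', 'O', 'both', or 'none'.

X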